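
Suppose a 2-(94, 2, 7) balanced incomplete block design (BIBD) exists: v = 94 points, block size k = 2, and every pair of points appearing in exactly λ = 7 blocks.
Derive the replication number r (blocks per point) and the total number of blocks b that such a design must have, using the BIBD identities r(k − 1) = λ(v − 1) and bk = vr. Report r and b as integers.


Any 2-(v, k, λ) BIBD satisfies two necessary conditions:
  (i)  Each point sits in r blocks, and counting incidences through any fixed point gives r(k − 1) = λ(v − 1), so r = λ(v − 1)/(k − 1).
  (ii) Total incidences bk = vr, so b = vr/k.
Step 1: r = λ(v − 1)/(k − 1) = 7·(94 − 1)/(2 − 1) = 7·93/1 = 651/1 = 651.
Step 2: b = vr/k = 94·651/2 = 61194/2 = 30597.
Check integrality: r = 651 ∈ Z ✓, b = 30597 ∈ Z ✓.
(These identities are necessary conditions: they determine r and b for any design with these parameters, but do not by themselves prove that one exists.)

r = 651, b = 30597.


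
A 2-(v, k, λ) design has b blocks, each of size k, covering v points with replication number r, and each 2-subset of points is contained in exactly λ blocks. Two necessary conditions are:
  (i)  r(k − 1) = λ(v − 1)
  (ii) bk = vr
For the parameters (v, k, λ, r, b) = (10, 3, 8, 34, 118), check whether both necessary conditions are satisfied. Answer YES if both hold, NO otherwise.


Condition (i): r(k − 1) = 34·2 = 68; λ(v − 1) = 8·9 = 72. Match? NO.
Condition (ii): bk = 118·3 = 354; vr = 10·34 = 340. Match? NO.
Both conditions hold? NO.

NO


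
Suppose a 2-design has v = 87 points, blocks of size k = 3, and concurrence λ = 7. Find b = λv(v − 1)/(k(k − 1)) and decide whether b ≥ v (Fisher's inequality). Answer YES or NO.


b = λv(v − 1)/(k(k − 1)) = 7·87·86/(3·2) = 52374/6 = 8729.
Compare with v = 87: b ≥ v, so Fisher's inequality holds.

YES


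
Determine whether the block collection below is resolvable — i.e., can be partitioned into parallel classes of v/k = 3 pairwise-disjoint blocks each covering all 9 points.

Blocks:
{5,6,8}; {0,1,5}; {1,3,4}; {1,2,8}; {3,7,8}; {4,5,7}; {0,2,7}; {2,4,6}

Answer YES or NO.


v = 9, block size k = 3, number of blocks = 8.
For resolvability, blocks must partition into parallel classes of size v/k = 3.
Total blocks must therefore be a multiple of 3: 8 = 3·2 + 2 ⇒ not divisible ✗.
Resolvable? NO.

NO


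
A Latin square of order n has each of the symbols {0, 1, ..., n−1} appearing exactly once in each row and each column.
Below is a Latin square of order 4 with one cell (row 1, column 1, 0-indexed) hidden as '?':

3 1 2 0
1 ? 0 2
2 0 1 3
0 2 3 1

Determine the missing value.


Row 1 contains symbols [0, 1, 2] — missing [3].
Column 1 contains symbols [0, 1, 2] — missing [3].
The missing symbol must appear in both missing sets; intersection = [3].
Therefore the hidden value is 3.

Missing value = 3.


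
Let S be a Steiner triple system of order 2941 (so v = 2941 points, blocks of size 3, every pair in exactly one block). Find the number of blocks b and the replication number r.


An STS(v) is a 2-(v, 3, 1) BIBD: block size k = 3, λ = 1.
Replication: r(k − 1) = λ(v − 1) ⇒ r·2 = 2941 − 1 = 2940 ⇒ r = 1470.
Block count: bk = vr ⇒ b·3 = 2941·1470 = 4323270 ⇒ b = 1441090.

r = 1470, b = 1441090.


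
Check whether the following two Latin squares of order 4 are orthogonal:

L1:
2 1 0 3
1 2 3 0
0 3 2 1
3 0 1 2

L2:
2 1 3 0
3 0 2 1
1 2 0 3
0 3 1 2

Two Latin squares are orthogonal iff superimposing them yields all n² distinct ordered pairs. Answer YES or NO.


Form the n² = 16 superimposed pairs (L1[i][j], L2[i][j]), row by row (rows and columns indexed from 0):
row 0: (2,2) (1,1) (0,3) (3,0)
row 1: (1,3) (2,0) (3,2) (0,1)
row 2: (0,1) (3,2) (2,0) (1,3)
row 3: (3,0) (0,3) (1,1) (2,2)
Orthogonality requires all 16 pairs distinct.
But the pair (0,1) repeats: cell (1,3) has L1 = 0, L2 = 1, and cell (2,0) has L1 = 0, L2 = 1.
A repeated pair means some other pair never occurs (only 8 distinct pairs out of 16), so the squares are not orthogonal.
Conclusion: NO.

NO


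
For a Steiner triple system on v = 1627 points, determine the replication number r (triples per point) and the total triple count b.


An STS(v) is a 2-(v, 3, 1) BIBD: block size k = 3, λ = 1.
Replication: r(k − 1) = λ(v − 1) ⇒ r·2 = 1627 − 1 = 1626 ⇒ r = 813.
Block count: b = v(v − 1)/6 = 1627·1626/6 = 2645502/6 = 440917.
(Check via bk = vr: 440917·3 = 1322751 = 1627·813 = 1322751 ✓.)

r = 813, b = 440917.


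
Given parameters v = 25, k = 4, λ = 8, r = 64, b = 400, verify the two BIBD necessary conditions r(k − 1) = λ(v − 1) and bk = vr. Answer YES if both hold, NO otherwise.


Condition (i): r(k − 1) = 64·3 = 192; λ(v − 1) = 8·24 = 192. Match? YES.
Condition (ii): bk = 400·4 = 1600; vr = 25·64 = 1600. Match? YES.
Both conditions hold? YES.

YES


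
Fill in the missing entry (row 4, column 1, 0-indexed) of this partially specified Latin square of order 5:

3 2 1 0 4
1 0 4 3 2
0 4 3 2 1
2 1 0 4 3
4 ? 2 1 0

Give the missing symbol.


Row 4 contains symbols [0, 1, 2, 4] — missing [3].
Column 1 contains symbols [0, 1, 2, 4] — missing [3].
The missing symbol must appear in both missing sets; intersection = [3].
Therefore the hidden value is 3.

Missing value = 3.


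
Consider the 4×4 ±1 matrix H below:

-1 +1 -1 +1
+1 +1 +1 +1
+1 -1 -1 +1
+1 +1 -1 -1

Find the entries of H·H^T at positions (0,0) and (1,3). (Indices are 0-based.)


Row 0 of H: [-1, 1, -1, 1].
Row 1 of H: [1, 1, 1, 1].
Row 3 of H: [1, 1, -1, -1].
(H·H^T)[0][0] = Σ_j H[0][j]·H[0][j] = (-1)² + (1)² + (-1)² + (1)² = 1 + 1 + 1 + 1 = 4.
(H·H^T)[1][3] = Σ_j H[1][j]·H[3][j] = (1)·(1) + (1)·(1) + (1)·(-1) + (1)·(-1) = 1 + 1 + -1 + -1 = 0.
So rows 1 and 3 are orthogonal; the diagonal entry equals n = 4.

(0,0) entry = 4; (1,3) entry = 0.


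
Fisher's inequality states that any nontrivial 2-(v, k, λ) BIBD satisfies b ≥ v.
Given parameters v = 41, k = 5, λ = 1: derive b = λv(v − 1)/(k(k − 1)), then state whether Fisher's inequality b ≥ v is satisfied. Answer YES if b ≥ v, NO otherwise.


b = λv(v − 1)/(k(k − 1)) = 1·41·40/(5·4) = 1640/20 = 82.
Compare with v = 41: b ≥ v, so Fisher's inequality holds.

YES


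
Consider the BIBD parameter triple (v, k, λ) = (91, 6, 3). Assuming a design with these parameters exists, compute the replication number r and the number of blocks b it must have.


Any 2-(v, k, λ) BIBD satisfies two necessary conditions:
  (i)  Each point sits in r blocks, and counting incidences through any fixed point gives r(k − 1) = λ(v − 1), so r = λ(v − 1)/(k − 1).
  (ii) Total incidences bk = vr, so b = vr/k.
Step 1: r = λ(v − 1)/(k − 1) = 3·(91 − 1)/(6 − 1) = 3·90/5 = 270/5 = 54.
Step 2: b = vr/k = 91·54/6 = 4914/6 = 819.
Check integrality: r = 54 ∈ Z ✓, b = 819 ∈ Z ✓.
(These identities are necessary conditions: they determine r and b for any design with these parameters, but do not by themselves prove that one exists.)

r = 54, b = 819.


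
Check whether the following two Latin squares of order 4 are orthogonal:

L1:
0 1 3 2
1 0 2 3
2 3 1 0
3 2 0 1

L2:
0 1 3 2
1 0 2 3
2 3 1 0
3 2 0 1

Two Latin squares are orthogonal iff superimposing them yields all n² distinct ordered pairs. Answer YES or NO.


Form the n² = 16 superimposed pairs (L1[i][j], L2[i][j]), row by row (rows and columns indexed from 0):
row 0: (0,0) (1,1) (3,3) (2,2)
row 1: (1,1) (0,0) (2,2) (3,3)
row 2: (2,2) (3,3) (1,1) (0,0)
row 3: (3,3) (2,2) (0,0) (1,1)
Orthogonality requires all 16 pairs distinct.
But the pair (1,1) repeats: cell (0,1) has L1 = 1, L2 = 1, and cell (1,0) has L1 = 1, L2 = 1.
A repeated pair means some other pair never occurs (only 4 distinct pairs out of 16), so the squares are not orthogonal.
Conclusion: NO.

NO


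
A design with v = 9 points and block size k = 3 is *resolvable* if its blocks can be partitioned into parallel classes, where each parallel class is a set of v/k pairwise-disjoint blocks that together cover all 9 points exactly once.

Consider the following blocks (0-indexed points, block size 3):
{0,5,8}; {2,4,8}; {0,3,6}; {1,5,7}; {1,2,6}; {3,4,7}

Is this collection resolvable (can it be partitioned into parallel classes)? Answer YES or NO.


v = 9, block size k = 3, number of blocks = 6.
For resolvability, blocks must partition into parallel classes of size v/k = 3.
Total blocks must therefore be a multiple of 3: 6 = 3·2 + 0 ⇒ divisible ✓.
Greedy packing gives 2 candidate class(es). Each should be a full parallel class (size 3, covers all 9 points).
  Class 1 (3 blocks): {0,5,8}; {1,2,6}; {3,4,7}. Points covered: [0, 1, 2, 3, 4, 5, 6, 7, 8].
  Class 2 (3 blocks): {2,4,8}; {0,3,6}; {1,5,7}. Points covered: [0, 1, 2, 3, 4, 5, 6, 7, 8].
All classes full (size 3)? YES. All classes cover every point? YES.
Resolvable? YES.

YES


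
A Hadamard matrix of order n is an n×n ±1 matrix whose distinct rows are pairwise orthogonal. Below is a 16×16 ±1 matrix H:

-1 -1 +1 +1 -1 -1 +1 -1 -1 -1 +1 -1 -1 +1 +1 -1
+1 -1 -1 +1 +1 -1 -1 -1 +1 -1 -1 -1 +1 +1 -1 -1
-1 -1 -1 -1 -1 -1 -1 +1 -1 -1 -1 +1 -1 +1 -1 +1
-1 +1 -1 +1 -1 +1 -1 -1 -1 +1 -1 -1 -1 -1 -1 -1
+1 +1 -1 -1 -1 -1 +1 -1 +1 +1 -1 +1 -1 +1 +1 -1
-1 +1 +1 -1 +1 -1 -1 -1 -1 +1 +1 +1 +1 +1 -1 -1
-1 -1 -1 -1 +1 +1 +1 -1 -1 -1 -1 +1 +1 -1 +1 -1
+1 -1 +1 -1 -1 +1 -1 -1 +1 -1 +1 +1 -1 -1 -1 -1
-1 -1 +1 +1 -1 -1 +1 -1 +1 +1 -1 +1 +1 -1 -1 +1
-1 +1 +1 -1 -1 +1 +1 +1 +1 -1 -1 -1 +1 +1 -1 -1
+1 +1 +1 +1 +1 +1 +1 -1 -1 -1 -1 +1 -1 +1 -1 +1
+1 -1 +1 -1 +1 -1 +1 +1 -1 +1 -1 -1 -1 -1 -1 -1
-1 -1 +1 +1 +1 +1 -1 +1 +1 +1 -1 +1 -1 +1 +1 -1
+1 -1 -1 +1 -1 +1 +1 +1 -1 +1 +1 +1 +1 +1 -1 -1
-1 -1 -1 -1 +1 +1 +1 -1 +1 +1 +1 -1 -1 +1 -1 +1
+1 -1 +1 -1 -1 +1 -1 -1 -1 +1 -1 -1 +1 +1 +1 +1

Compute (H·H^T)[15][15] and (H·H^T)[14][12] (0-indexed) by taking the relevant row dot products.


Row 12 of H: [-1, -1, 1, 1, 1, 1, -1, 1, 1, 1, -1, 1, -1, 1, 1, -1].
Row 14 of H: [-1, -1, -1, -1, 1, 1, 1, -1, 1, 1, 1, -1, -1, 1, -1, 1].
Row 15 of H: [1, -1, 1, -1, -1, 1, -1, -1, -1, 1, -1, -1, 1, 1, 1, 1].
(H·H^T)[15][15] = Σ_j H[15][j]·H[15][j] = (1)² + (-1)² + (1)² + (-1)² + (-1)² + (1)² + (-1)² + (-1)² + (-1)² + (1)² + (-1)² + (-1)² + (1)² + (1)² + (1)² + (1)² = 1 + 1 + 1 + 1 + 1 + 1 + 1 + 1 + 1 + 1 + 1 + 1 + 1 + 1 + 1 + 1 = 16.
(H·H^T)[14][12] = Σ_j H[14][j]·H[12][j] = (-1)·(-1) + (-1)·(-1) + (-1)·(1) + (-1)·(1) + (1)·(1) + (1)·(1) + (1)·(-1) + (-1)·(1) + (1)·(1) + (1)·(1) + (1)·(-1) + (-1)·(1) + (-1)·(-1) + (1)·(1) + (-1)·(1) + (1)·(-1) = 1 + 1 + -1 + -1 + 1 + 1 + -1 + -1 + 1 + 1 + -1 + -1 + 1 + 1 + -1 + -1 = 0.
So rows 14 and 12 are orthogonal; the diagonal entry equals n = 16.

(15,15) entry = 16; (14,12) entry = 0.


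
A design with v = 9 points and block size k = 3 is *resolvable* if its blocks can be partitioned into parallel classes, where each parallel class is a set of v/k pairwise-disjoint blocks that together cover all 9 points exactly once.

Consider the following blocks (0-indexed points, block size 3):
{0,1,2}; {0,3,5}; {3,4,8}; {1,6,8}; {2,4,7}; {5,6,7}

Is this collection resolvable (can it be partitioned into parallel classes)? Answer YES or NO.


v = 9, block size k = 3, number of blocks = 6.
For resolvability, blocks must partition into parallel classes of size v/k = 3.
Total blocks must therefore be a multiple of 3: 6 = 3·2 + 0 ⇒ divisible ✓.
Greedy packing gives 2 candidate class(es). Each should be a full parallel class (size 3, covers all 9 points).
  Class 1 (3 blocks): {0,1,2}; {3,4,8}; {5,6,7}. Points covered: [0, 1, 2, 3, 4, 5, 6, 7, 8].
  Class 2 (3 blocks): {0,3,5}; {1,6,8}; {2,4,7}. Points covered: [0, 1, 2, 3, 4, 5, 6, 7, 8].
All classes full (size 3)? YES. All classes cover every point? YES.
Resolvable? YES.

YES


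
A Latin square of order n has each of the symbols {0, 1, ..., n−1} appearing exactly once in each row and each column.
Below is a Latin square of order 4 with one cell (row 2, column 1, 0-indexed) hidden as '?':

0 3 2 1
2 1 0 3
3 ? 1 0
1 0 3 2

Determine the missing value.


Row 2 contains symbols [0, 1, 3] — missing [2].
Column 1 contains symbols [0, 1, 3] — missing [2].
The missing symbol must appear in both missing sets; intersection = [2].
Therefore the hidden value is 2.

Missing value = 2.


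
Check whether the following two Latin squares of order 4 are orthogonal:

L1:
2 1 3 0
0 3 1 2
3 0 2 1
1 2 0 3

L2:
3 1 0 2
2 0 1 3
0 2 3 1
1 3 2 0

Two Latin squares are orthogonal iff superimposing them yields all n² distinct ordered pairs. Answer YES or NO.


Form the n² = 16 superimposed pairs (L1[i][j], L2[i][j]), row by row (rows and columns indexed from 0):
row 0: (2,3) (1,1) (3,0) (0,2)
row 1: (0,2) (3,0) (1,1) (2,3)
row 2: (3,0) (0,2) (2,3) (1,1)
row 3: (1,1) (2,3) (0,2) (3,0)
Orthogonality requires all 16 pairs distinct.
But the pair (0,2) repeats: cell (0,3) has L1 = 0, L2 = 2, and cell (1,0) has L1 = 0, L2 = 2.
A repeated pair means some other pair never occurs (only 4 distinct pairs out of 16), so the squares are not orthogonal.
Conclusion: NO.

NO


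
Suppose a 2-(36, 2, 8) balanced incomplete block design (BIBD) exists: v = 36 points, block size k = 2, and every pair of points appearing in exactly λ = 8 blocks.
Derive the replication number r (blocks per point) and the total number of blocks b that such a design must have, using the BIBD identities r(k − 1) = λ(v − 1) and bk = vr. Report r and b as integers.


Any 2-(v, k, λ) BIBD satisfies two necessary conditions:
  (i)  Each point sits in r blocks, and counting incidences through any fixed point gives r(k − 1) = λ(v − 1), so r = λ(v − 1)/(k − 1).
  (ii) Total incidences bk = vr, so b = vr/k.
Step 1: r = λ(v − 1)/(k − 1) = 8·(36 − 1)/(2 − 1) = 8·35/1 = 280/1 = 280.
Step 2: b = vr/k = 36·280/2 = 10080/2 = 5040.
Check integrality: r = 280 ∈ Z ✓, b = 5040 ∈ Z ✓.
(These identities are necessary conditions: they determine r and b for any design with these parameters, but do not by themselves prove that one exists.)

r = 280, b = 5040.


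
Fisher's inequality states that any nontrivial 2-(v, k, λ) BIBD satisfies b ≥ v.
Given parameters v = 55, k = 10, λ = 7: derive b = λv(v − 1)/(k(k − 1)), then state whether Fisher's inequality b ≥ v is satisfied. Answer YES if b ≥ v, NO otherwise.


b = λv(v − 1)/(k(k − 1)) = 7·55·54/(10·9) = 20790/90 = 231.
Compare with v = 55: b ≥ v, so Fisher's inequality holds.

YES


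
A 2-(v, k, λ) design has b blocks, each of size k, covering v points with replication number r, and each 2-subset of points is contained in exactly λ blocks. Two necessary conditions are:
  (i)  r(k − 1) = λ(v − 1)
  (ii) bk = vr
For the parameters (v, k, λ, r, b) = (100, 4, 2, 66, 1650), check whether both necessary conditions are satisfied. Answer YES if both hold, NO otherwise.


Condition (i): r(k − 1) = 66·3 = 198; λ(v − 1) = 2·99 = 198. Match? YES.
Condition (ii): bk = 1650·4 = 6600; vr = 100·66 = 6600. Match? YES.
Both conditions hold? YES.

YES


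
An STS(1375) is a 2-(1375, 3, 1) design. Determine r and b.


An STS(v) is a 2-(v, 3, 1) BIBD: block size k = 3, λ = 1.
Replication: r(k − 1) = λ(v − 1) ⇒ r·2 = 1375 − 1 = 1374 ⇒ r = 687.
Block count: bk = vr ⇒ b·3 = 1375·687 = 944625 ⇒ b = 314875.

r = 687, b = 314875.


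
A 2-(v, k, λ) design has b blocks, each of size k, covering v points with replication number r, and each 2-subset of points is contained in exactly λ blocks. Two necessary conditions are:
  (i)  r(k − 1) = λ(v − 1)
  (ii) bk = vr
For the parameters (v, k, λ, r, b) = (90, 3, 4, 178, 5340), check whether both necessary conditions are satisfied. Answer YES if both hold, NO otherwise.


Condition (i): r(k − 1) = 178·2 = 356; λ(v − 1) = 4·89 = 356. Match? YES.
Condition (ii): bk = 5340·3 = 16020; vr = 90·178 = 16020. Match? YES.
Both conditions hold? YES.

YES


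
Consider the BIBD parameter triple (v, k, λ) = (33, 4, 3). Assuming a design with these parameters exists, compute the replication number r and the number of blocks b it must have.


Any 2-(v, k, λ) BIBD satisfies two necessary conditions:
  (i)  Each point sits in r blocks, and counting incidences through any fixed point gives r(k − 1) = λ(v − 1), so r = λ(v − 1)/(k − 1).
  (ii) Total incidences bk = vr, so b = vr/k.
Step 1: r = λ(v − 1)/(k − 1) = 3·(33 − 1)/(4 − 1) = 3·32/3 = 96/3 = 32.
Step 2: b = vr/k = 33·32/4 = 1056/4 = 264.
Check integrality: r = 32 ∈ Z ✓, b = 264 ∈ Z ✓.
(These identities are necessary conditions: they determine r and b for any design with these parameters, but do not by themselves prove that one exists.)

r = 32, b = 264.


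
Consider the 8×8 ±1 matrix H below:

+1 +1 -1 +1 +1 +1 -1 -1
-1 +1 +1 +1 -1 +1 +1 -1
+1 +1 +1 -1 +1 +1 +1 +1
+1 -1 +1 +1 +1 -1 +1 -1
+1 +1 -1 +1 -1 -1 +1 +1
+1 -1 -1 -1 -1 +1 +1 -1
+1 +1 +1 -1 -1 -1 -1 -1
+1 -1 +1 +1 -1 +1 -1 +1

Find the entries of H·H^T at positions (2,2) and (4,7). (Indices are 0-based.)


Row 2 of H: [1, 1, 1, -1, 1, 1, 1, 1].
Row 4 of H: [1, 1, -1, 1, -1, -1, 1, 1].
Row 7 of H: [1, -1, 1, 1, -1, 1, -1, 1].
(H·H^T)[2][2] = Σ_j H[2][j]·H[2][j] = (1)² + (1)² + (1)² + (-1)² + (1)² + (1)² + (1)² + (1)² = 1 + 1 + 1 + 1 + 1 + 1 + 1 + 1 = 8.
(H·H^T)[4][7] = Σ_j H[4][j]·H[7][j] = (1)·(1) + (1)·(-1) + (-1)·(1) + (1)·(1) + (-1)·(-1) + (-1)·(1) + (1)·(-1) + (1)·(1) = 1 + -1 + -1 + 1 + 1 + -1 + -1 + 1 = 0.
So rows 4 and 7 are orthogonal; the diagonal entry equals n = 8.

(2,2) entry = 8; (4,7) entry = 0.


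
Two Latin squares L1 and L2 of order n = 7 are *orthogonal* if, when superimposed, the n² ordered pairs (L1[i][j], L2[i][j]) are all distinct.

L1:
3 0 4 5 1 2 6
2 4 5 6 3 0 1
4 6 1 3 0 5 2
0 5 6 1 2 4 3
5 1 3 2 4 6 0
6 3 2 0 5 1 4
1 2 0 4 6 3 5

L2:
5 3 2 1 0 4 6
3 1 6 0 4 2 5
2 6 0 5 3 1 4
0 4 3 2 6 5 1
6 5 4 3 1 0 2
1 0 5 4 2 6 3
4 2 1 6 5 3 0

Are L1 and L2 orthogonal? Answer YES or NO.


Form the n² = 49 superimposed pairs (L1[i][j], L2[i][j]), row by row (rows and columns indexed from 0):
row 0: (3,5) (0,3) (4,2) (5,1) (1,0) (2,4) (6,6)
row 1: (2,3) (4,1) (5,6) (6,0) (3,4) (0,2) (1,5)
row 2: (4,2) (6,6) (1,0) (3,5) (0,3) (5,1) (2,4)
row 3: (0,0) (5,4) (6,3) (1,2) (2,6) (4,5) (3,1)
row 4: (5,6) (1,5) (3,4) (2,3) (4,1) (6,0) (0,2)
row 5: (6,1) (3,0) (2,5) (0,4) (5,2) (1,6) (4,3)
row 6: (1,4) (2,2) (0,1) (4,6) (6,5) (3,3) (5,0)
Orthogonality requires all 49 pairs distinct.
But the pair (4,2) repeats: cell (0,2) has L1 = 4, L2 = 2, and cell (2,0) has L1 = 4, L2 = 2.
A repeated pair means some other pair never occurs (only 35 distinct pairs out of 49), so the squares are not orthogonal.
Conclusion: NO.

NO


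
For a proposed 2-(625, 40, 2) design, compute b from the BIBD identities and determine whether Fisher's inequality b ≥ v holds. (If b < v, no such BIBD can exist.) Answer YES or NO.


b = λv(v − 1)/(k(k − 1)) = 2·625·624/(40·39) = 780000/1560 = 500.
Compare with v = 625: b < v, so Fisher's inequality fails.

NO


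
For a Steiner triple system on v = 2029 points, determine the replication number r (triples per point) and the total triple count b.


An STS(v) is a 2-(v, 3, 1) BIBD: block size k = 3, λ = 1.
Replication: r(k − 1) = λ(v − 1) ⇒ r·2 = 2029 − 1 = 2028 ⇒ r = 1014.
Block count: bk = vr ⇒ b·3 = 2029·1014 = 2057406 ⇒ b = 685802.

r = 1014, b = 685802.


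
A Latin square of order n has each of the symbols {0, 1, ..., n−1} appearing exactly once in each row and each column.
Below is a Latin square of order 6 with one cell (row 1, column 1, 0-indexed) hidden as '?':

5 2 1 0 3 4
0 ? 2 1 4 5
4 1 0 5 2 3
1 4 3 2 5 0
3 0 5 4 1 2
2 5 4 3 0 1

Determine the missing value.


Row 1 contains symbols [0, 1, 2, 4, 5] — missing [3].
Column 1 contains symbols [0, 1, 2, 4, 5] — missing [3].
The missing symbol must appear in both missing sets; intersection = [3].
Therefore the hidden value is 3.

Missing value = 3.


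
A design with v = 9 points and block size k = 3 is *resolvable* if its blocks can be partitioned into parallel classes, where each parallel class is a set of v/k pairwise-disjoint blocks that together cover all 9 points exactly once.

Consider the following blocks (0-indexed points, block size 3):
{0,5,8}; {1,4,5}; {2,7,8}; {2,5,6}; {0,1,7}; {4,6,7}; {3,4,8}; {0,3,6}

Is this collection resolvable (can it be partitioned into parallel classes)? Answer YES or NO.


v = 9, block size k = 3, number of blocks = 8.
For resolvability, blocks must partition into parallel classes of size v/k = 3.
Total blocks must therefore be a multiple of 3: 8 = 3·2 + 2 ⇒ not divisible ✗.
Resolvable? NO.

NO


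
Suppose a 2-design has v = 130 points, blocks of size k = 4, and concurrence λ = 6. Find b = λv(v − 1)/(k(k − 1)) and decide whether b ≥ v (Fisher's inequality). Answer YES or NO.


b = λv(v − 1)/(k(k − 1)) = 6·130·129/(4·3) = 100620/12 = 8385.
Compare with v = 130: b ≥ v, so Fisher's inequality holds.

YES


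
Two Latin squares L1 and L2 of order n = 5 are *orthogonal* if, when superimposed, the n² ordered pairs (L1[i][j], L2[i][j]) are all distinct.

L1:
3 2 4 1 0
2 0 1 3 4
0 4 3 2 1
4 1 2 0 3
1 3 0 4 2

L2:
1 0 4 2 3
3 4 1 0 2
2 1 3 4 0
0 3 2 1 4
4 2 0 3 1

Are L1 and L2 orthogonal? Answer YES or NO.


Form the n² = 25 superimposed pairs (L1[i][j], L2[i][j]), row by row (rows and columns indexed from 0):
row 0: (3,1) (2,0) (4,4) (1,2) (0,3)
row 1: (2,3) (0,4) (1,1) (3,0) (4,2)
row 2: (0,2) (4,1) (3,3) (2,4) (1,0)
row 3: (4,0) (1,3) (2,2) (0,1) (3,4)
row 4: (1,4) (3,2) (0,0) (4,3) (2,1)
Orthogonality requires all 25 pairs distinct.
Check by first coordinate: for each symbol s of L1, list the L2 entries in the n cells where L1 = s; they must all differ.
  L1 = 0: L2 entries (in reading order) 3, 4, 2, 1, 0 — all 5 distinct ✓
  L1 = 1: L2 entries (in reading order) 2, 1, 0, 3, 4 — all 5 distinct ✓
  L1 = 2: L2 entries (in reading order) 0, 3, 4, 2, 1 — all 5 distinct ✓
  L1 = 3: L2 entries (in reading order) 1, 0, 3, 4, 2 — all 5 distinct ✓
  L1 = 4: L2 entries (in reading order) 4, 2, 1, 0, 3 — all 5 distinct ✓
Every symbol of L1 meets every symbol of L2 exactly once, so all 25 pairs are distinct (25 of 25).
Conclusion: YES.

YES


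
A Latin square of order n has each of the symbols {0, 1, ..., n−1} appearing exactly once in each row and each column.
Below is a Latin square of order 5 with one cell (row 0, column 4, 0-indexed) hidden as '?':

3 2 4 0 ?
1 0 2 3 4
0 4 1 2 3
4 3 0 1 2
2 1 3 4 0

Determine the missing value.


Row 0 contains symbols [0, 2, 3, 4] — missing [1].
Column 4 contains symbols [0, 2, 3, 4] — missing [1].
The missing symbol must appear in both missing sets; intersection = [1].
Therefore the hidden value is 1.

Missing value = 1.


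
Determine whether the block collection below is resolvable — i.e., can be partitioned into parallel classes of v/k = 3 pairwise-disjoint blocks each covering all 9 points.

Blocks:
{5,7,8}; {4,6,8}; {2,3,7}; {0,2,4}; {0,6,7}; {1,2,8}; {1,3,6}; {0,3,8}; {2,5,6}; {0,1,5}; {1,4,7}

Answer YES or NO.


v = 9, block size k = 3, number of blocks = 11.
For resolvability, blocks must partition into parallel classes of size v/k = 3.
Total blocks must therefore be a multiple of 3: 11 = 3·3 + 2 ⇒ not divisible ✗.
Resolvable? NO.

NO


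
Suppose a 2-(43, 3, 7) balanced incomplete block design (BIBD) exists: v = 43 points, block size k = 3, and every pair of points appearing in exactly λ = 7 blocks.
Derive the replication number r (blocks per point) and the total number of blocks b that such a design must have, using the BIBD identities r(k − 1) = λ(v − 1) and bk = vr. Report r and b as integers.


Any 2-(v, k, λ) BIBD satisfies two necessary conditions:
  (i)  Each point sits in r blocks, and counting incidences through any fixed point gives r(k − 1) = λ(v − 1), so r = λ(v − 1)/(k − 1).
  (ii) Total incidences bk = vr, so b = vr/k.
Step 1: r = λ(v − 1)/(k − 1) = 7·(43 − 1)/(3 − 1) = 7·42/2 = 294/2 = 147.
Step 2: b = vr/k = 43·147/3 = 6321/3 = 2107.
Check integrality: r = 147 ∈ Z ✓, b = 2107 ∈ Z ✓.
(These identities are necessary conditions: they determine r and b for any design with these parameters, but do not by themselves prove that one exists.)

r = 147, b = 2107.


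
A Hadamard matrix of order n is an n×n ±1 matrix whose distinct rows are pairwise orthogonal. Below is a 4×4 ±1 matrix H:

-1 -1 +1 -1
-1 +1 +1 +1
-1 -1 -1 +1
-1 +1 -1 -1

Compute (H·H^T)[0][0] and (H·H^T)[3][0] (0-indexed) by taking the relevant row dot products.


Row 0 of H: [-1, -1, 1, -1].
Row 3 of H: [-1, 1, -1, -1].
(H·H^T)[0][0] = Σ_j H[0][j]·H[0][j] = (-1)² + (-1)² + (1)² + (-1)² = 1 + 1 + 1 + 1 = 4.
(H·H^T)[3][0] = Σ_j H[3][j]·H[0][j] = (-1)·(-1) + (1)·(-1) + (-1)·(1) + (-1)·(-1) = 1 + -1 + -1 + 1 = 0.
So rows 3 and 0 are orthogonal; the diagonal entry equals n = 4.

(0,0) entry = 4; (3,0) entry = 0.


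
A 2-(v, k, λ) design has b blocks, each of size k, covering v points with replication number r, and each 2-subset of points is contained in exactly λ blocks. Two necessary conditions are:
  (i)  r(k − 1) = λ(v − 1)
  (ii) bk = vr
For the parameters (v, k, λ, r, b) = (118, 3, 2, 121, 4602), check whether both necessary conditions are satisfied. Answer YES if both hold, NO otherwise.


Condition (i): r(k − 1) = 121·2 = 242; λ(v − 1) = 2·117 = 234. Match? NO.
Condition (ii): bk = 4602·3 = 13806; vr = 118·121 = 14278. Match? NO.
Both conditions hold? NO.

NO


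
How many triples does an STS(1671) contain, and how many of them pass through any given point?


An STS(v) is a 2-(v, 3, 1) BIBD: block size k = 3, λ = 1.
Replication: r(k − 1) = λ(v − 1) ⇒ r·2 = 1671 − 1 = 1670 ⇒ r = 835.
Block count: b = v(v − 1)/6 = 1671·1670/6 = 2790570/6 = 465095.
(Check via bk = vr: 465095·3 = 1395285 = 1671·835 = 1395285 ✓.)

r = 835, b = 465095.


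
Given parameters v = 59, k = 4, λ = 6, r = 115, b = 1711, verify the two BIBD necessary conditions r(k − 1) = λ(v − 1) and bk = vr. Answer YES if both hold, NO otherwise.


Condition (i): r(k − 1) = 115·3 = 345; λ(v − 1) = 6·58 = 348. Match? NO.
Condition (ii): bk = 1711·4 = 6844; vr = 59·115 = 6785. Match? NO.
Both conditions hold? NO.

NO


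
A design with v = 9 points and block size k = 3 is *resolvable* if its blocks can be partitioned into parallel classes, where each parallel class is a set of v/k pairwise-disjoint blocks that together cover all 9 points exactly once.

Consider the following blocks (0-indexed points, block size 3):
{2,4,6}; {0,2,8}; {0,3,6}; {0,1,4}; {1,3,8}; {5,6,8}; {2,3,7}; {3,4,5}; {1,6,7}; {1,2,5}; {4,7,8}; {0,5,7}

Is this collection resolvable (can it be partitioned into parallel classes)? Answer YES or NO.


v = 9, block size k = 3, number of blocks = 12.
For resolvability, blocks must partition into parallel classes of size v/k = 3.
Total blocks must therefore be a multiple of 3: 12 = 3·4 + 0 ⇒ divisible ✓.
Greedy packing gives 4 candidate class(es). Each should be a full parallel class (size 3, covers all 9 points).
  Class 1 (3 blocks): {2,4,6}; {1,3,8}; {0,5,7}. Points covered: [0, 1, 2, 3, 4, 5, 6, 7, 8].
  Class 2 (3 blocks): {0,2,8}; {3,4,5}; {1,6,7}. Points covered: [0, 1, 2, 3, 4, 5, 6, 7, 8].
  Class 3 (3 blocks): {0,3,6}; {1,2,5}; {4,7,8}. Points covered: [0, 1, 2, 3, 4, 5, 6, 7, 8].
  Class 4 (3 blocks): {0,1,4}; {5,6,8}; {2,3,7}. Points covered: [0, 1, 2, 3, 4, 5, 6, 7, 8].
All classes full (size 3)? YES. All classes cover every point? YES.
Resolvable? YES.

YES


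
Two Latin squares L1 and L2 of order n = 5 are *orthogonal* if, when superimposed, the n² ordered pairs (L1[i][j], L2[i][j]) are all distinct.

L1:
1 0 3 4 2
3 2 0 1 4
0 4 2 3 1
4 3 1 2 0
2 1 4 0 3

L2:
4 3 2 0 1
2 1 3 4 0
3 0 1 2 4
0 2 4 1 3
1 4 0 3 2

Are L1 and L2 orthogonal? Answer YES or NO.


Form the n² = 25 superimposed pairs (L1[i][j], L2[i][j]), row by row (rows and columns indexed from 0):
row 0: (1,4) (0,3) (3,2) (4,0) (2,1)
row 1: (3,2) (2,1) (0,3) (1,4) (4,0)
row 2: (0,3) (4,0) (2,1) (3,2) (1,4)
row 3: (4,0) (3,2) (1,4) (2,1) (0,3)
row 4: (2,1) (1,4) (4,0) (0,3) (3,2)
Orthogonality requires all 25 pairs distinct.
But the pair (3,2) repeats: cell (0,2) has L1 = 3, L2 = 2, and cell (1,0) has L1 = 3, L2 = 2.
A repeated pair means some other pair never occurs (only 5 distinct pairs out of 25), so the squares are not orthogonal.
Conclusion: NO.

NO


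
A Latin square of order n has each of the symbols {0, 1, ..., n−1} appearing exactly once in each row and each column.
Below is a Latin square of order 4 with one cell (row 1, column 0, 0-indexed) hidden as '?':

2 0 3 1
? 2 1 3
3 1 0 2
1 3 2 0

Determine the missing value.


Row 1 contains symbols [1, 2, 3] — missing [0].
Column 0 contains symbols [1, 2, 3] — missing [0].
The missing symbol must appear in both missing sets; intersection = [0].
Therefore the hidden value is 0.

Missing value = 0.


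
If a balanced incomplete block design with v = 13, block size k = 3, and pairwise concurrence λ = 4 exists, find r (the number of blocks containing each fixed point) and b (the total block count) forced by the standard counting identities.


Any 2-(v, k, λ) BIBD satisfies two necessary conditions:
  (i)  Each point sits in r blocks, and counting incidences through any fixed point gives r(k − 1) = λ(v − 1), so r = λ(v − 1)/(k − 1).
  (ii) Total incidences bk = vr, so b = vr/k.
Step 1: r = λ(v − 1)/(k − 1) = 4·(13 − 1)/(3 − 1) = 4·12/2 = 48/2 = 24.
Step 2: b = vr/k = 13·24/3 = 312/3 = 104.
Check integrality: r = 24 ∈ Z ✓, b = 104 ∈ Z ✓.
(These identities are necessary conditions: they determine r and b for any design with these parameters, but do not by themselves prove that one exists.)

r = 24, b = 104.


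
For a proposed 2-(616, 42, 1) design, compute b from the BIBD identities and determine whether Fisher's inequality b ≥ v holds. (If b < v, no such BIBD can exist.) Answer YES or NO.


b = λv(v − 1)/(k(k − 1)) = 1·616·615/(42·41) = 378840/1722 = 220.
Compare with v = 616: b < v, so Fisher's inequality fails.

NO


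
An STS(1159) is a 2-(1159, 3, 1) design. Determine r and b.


An STS(v) is a 2-(v, 3, 1) BIBD: block size k = 3, λ = 1.
Replication: r(k − 1) = λ(v − 1) ⇒ r·2 = 1159 − 1 = 1158 ⇒ r = 579.
Block count: b = v(v − 1)/6 = 1159·1158/6 = 1342122/6 = 223687.
(Check via bk = vr: 223687·3 = 671061 = 1159·579 = 671061 ✓.)

r = 579, b = 223687.


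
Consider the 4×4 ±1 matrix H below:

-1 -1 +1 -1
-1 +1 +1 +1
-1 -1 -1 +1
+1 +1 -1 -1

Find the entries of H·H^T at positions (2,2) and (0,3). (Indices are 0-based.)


Row 0 of H: [-1, -1, 1, -1].
Row 2 of H: [-1, -1, -1, 1].
Row 3 of H: [1, 1, -1, -1].
(H·H^T)[2][2] = Σ_j H[2][j]·H[2][j] = (-1)² + (-1)² + (-1)² + (1)² = 1 + 1 + 1 + 1 = 4.
(H·H^T)[0][3] = Σ_j H[0][j]·H[3][j] = (-1)·(1) + (-1)·(1) + (1)·(-1) + (-1)·(-1) = -1 + -1 + -1 + 1 = -2.
Rows 0 and 3 are not orthogonal (dot product = -2 ≠ 0), so H is not a Hadamard matrix.

(2,2) entry = 4; (0,3) entry = -2.


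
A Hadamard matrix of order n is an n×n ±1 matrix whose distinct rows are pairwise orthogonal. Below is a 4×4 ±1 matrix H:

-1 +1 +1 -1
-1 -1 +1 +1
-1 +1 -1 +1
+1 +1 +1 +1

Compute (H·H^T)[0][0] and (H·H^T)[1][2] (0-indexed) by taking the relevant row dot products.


Row 0 of H: [-1, 1, 1, -1].
Row 1 of H: [-1, -1, 1, 1].
Row 2 of H: [-1, 1, -1, 1].
(H·H^T)[0][0] = Σ_j H[0][j]·H[0][j] = (-1)² + (1)² + (1)² + (-1)² = 1 + 1 + 1 + 1 = 4.
(H·H^T)[1][2] = Σ_j H[1][j]·H[2][j] = (-1)·(-1) + (-1)·(1) + (1)·(-1) + (1)·(1) = 1 + -1 + -1 + 1 = 0.
So rows 1 and 2 are orthogonal; the diagonal entry equals n = 4.

(0,0) entry = 4; (1,2) entry = 0.


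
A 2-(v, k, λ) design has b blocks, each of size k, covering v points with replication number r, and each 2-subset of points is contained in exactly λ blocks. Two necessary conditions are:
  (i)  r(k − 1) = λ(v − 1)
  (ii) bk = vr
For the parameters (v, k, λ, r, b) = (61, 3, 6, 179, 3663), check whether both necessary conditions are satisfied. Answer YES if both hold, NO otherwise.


Condition (i): r(k − 1) = 179·2 = 358; λ(v − 1) = 6·60 = 360. Match? NO.
Condition (ii): bk = 3663·3 = 10989; vr = 61·179 = 10919. Match? NO.
Both conditions hold? NO.

NO


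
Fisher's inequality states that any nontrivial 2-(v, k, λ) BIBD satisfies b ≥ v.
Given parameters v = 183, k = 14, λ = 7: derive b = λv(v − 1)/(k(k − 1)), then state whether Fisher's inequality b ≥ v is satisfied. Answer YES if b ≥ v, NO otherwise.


r = λ(v − 1)/(k − 1) = 7·182/13 = 98.
b = vr/k = 183·98/14 = 1281.
Fisher's inequality: b ≥ v ⇔ 1281 ≥ 183? YES.

YES


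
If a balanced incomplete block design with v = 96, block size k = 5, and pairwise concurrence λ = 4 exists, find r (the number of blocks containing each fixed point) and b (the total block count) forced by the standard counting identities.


Any 2-(v, k, λ) BIBD satisfies two necessary conditions:
  (i)  Each point sits in r blocks, and counting incidences through any fixed point gives r(k − 1) = λ(v − 1), so r = λ(v − 1)/(k − 1).
  (ii) Total incidences bk = vr, so b = vr/k.
Step 1: r = λ(v − 1)/(k − 1) = 4·(96 − 1)/(5 − 1) = 4·95/4 = 380/4 = 95.
Step 2: b = vr/k = 96·95/5 = 9120/5 = 1824.
Check integrality: r = 95 ∈ Z ✓, b = 1824 ∈ Z ✓.
(These identities are necessary conditions: they determine r and b for any design with these parameters, but do not by themselves prove that one exists.)

r = 95, b = 1824.


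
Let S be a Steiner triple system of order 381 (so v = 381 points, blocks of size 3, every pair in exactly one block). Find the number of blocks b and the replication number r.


An STS(v) is a 2-(v, 3, 1) BIBD: block size k = 3, λ = 1.
Replication: r(k − 1) = λ(v − 1) ⇒ r·2 = 381 − 1 = 380 ⇒ r = 190.
Block count: b = v(v − 1)/6 = 381·380/6 = 144780/6 = 24130.
(Check via bk = vr: 24130·3 = 72390 = 381·190 = 72390 ✓.)

r = 190, b = 24130.


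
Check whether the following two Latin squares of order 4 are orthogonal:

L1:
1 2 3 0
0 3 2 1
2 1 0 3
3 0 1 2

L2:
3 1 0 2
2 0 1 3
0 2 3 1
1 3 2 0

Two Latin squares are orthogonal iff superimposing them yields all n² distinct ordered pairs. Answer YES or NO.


Form the n² = 16 superimposed pairs (L1[i][j], L2[i][j]), row by row (rows and columns indexed from 0):
row 0: (1,3) (2,1) (3,0) (0,2)
row 1: (0,2) (3,0) (2,1) (1,3)
row 2: (2,0) (1,2) (0,3) (3,1)
row 3: (3,1) (0,3) (1,2) (2,0)
Orthogonality requires all 16 pairs distinct.
But the pair (0,2) repeats: cell (0,3) has L1 = 0, L2 = 2, and cell (1,0) has L1 = 0, L2 = 2.
A repeated pair means some other pair never occurs (only 8 distinct pairs out of 16), so the squares are not orthogonal.
Conclusion: NO.

NO


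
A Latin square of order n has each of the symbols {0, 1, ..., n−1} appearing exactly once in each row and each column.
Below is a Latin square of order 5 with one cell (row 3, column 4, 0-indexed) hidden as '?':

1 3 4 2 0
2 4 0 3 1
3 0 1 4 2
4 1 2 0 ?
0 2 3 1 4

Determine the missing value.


Row 3 contains symbols [0, 1, 2, 4] — missing [3].
Column 4 contains symbols [0, 1, 2, 4] — missing [3].
The missing symbol must appear in both missing sets; intersection = [3].
Therefore the hidden value is 3.

Missing value = 3.


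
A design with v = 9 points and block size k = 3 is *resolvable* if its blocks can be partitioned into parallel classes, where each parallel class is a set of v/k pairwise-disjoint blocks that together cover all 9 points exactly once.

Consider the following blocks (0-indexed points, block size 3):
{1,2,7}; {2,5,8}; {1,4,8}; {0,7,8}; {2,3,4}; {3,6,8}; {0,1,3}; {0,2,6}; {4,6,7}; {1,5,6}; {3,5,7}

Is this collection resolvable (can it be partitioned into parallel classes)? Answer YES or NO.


v = 9, block size k = 3, number of blocks = 11.
For resolvability, blocks must partition into parallel classes of size v/k = 3.
Total blocks must therefore be a multiple of 3: 11 = 3·3 + 2 ⇒ not divisible ✗.
Resolvable? NO.

NO


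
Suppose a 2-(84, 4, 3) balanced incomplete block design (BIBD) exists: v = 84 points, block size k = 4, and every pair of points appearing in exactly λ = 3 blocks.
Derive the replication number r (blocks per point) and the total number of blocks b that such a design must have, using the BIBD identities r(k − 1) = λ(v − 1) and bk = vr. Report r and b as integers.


Any 2-(v, k, λ) BIBD satisfies two necessary conditions:
  (i)  Each point sits in r blocks, and counting incidences through any fixed point gives r(k − 1) = λ(v − 1), so r = λ(v − 1)/(k − 1).
  (ii) Total incidences bk = vr, so b = vr/k.
Step 1: r = λ(v − 1)/(k − 1) = 3·(84 − 1)/(4 − 1) = 3·83/3 = 249/3 = 83.
Step 2: b = vr/k = 84·83/4 = 6972/4 = 1743.
Check integrality: r = 83 ∈ Z ✓, b = 1743 ∈ Z ✓.
(These identities are necessary conditions: they determine r and b for any design with these parameters, but do not by themselves prove that one exists.)

r = 83, b = 1743.


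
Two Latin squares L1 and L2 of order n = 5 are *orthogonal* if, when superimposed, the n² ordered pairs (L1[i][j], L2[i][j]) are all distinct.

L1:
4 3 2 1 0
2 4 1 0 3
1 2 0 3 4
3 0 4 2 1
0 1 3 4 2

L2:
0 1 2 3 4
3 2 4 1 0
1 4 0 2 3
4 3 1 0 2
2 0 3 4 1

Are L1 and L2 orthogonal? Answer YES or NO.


Form the n² = 25 superimposed pairs (L1[i][j], L2[i][j]), row by row (rows and columns indexed from 0):
row 0: (4,0) (3,1) (2,2) (1,3) (0,4)
row 1: (2,3) (4,2) (1,4) (0,1) (3,0)
row 2: (1,1) (2,4) (0,0) (3,2) (4,3)
row 3: (3,4) (0,3) (4,1) (2,0) (1,2)
row 4: (0,2) (1,0) (3,3) (4,4) (2,1)
Orthogonality requires all 25 pairs distinct.
Check by first coordinate: for each symbol s of L1, list the L2 entries in the n cells where L1 = s; they must all differ.
  L1 = 0: L2 entries (in reading order) 4, 1, 0, 3, 2 — all 5 distinct ✓
  L1 = 1: L2 entries (in reading order) 3, 4, 1, 2, 0 — all 5 distinct ✓
  L1 = 2: L2 entries (in reading order) 2, 3, 4, 0, 1 — all 5 distinct ✓
  L1 = 3: L2 entries (in reading order) 1, 0, 2, 4, 3 — all 5 distinct ✓
  L1 = 4: L2 entries (in reading order) 0, 2, 3, 1, 4 — all 5 distinct ✓
Every symbol of L1 meets every symbol of L2 exactly once, so all 25 pairs are distinct (25 of 25).
Conclusion: YES.

YES


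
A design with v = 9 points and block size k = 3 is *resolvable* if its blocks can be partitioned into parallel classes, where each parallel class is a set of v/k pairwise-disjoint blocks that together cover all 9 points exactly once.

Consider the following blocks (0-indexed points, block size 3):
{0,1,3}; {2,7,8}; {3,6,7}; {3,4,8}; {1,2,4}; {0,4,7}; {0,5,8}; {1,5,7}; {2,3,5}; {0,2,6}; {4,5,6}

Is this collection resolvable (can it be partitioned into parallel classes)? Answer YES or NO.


v = 9, block size k = 3, number of blocks = 11.
For resolvability, blocks must partition into parallel classes of size v/k = 3.
Total blocks must therefore be a multiple of 3: 11 = 3·3 + 2 ⇒ not divisible ✗.
Resolvable? NO.

NO


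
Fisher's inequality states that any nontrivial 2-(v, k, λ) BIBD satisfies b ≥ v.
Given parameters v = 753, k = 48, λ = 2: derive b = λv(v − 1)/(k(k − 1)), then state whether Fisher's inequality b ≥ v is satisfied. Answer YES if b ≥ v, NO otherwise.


b = λv(v − 1)/(k(k − 1)) = 2·753·752/(48·47) = 1132512/2256 = 502.
Compare with v = 753: b < v, so Fisher's inequality fails.

NO


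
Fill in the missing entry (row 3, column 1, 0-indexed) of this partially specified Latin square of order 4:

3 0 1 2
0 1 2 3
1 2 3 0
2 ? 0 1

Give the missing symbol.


Row 3 contains symbols [0, 1, 2] — missing [3].
Column 1 contains symbols [0, 1, 2] — missing [3].
The missing symbol must appear in both missing sets; intersection = [3].
Therefore the hidden value is 3.

Missing value = 3.


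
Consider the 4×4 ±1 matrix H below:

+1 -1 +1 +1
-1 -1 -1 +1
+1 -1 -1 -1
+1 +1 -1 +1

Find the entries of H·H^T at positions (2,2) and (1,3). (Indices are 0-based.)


Row 1 of H: [-1, -1, -1, 1].
Row 2 of H: [1, -1, -1, -1].
Row 3 of H: [1, 1, -1, 1].
(H·H^T)[2][2] = Σ_j H[2][j]·H[2][j] = (1)² + (-1)² + (-1)² + (-1)² = 1 + 1 + 1 + 1 = 4.
(H·H^T)[1][3] = Σ_j H[1][j]·H[3][j] = (-1)·(1) + (-1)·(1) + (-1)·(-1) + (1)·(1) = -1 + -1 + 1 + 1 = 0.
So rows 1 and 3 are orthogonal; the diagonal entry equals n = 4.

(2,2) entry = 4; (1,3) entry = 0.
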